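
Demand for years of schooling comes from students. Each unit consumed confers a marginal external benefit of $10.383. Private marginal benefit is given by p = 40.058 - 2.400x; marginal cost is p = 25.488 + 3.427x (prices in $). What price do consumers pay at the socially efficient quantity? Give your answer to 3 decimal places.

P = $29.780

Social marginal benefit = demand + MEB = 50.441 - 2.400x.
Set SMB = MC: 50.441 - 2.400x = 25.488 + 3.427x → x* = 4.2823.
Consumer price on the demand curve at x*: 40.058 − 2.400×4.2823 = 29.7805.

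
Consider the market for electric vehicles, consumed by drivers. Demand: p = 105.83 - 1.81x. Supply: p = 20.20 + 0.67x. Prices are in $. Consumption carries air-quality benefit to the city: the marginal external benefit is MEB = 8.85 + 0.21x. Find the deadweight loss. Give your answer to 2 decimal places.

Market equilibrium (private): 20.20 + 0.67x = 105.83 - 1.81x → x_m = 34.5282.
Social marginal benefit = demand + MEB = 114.68 - 1.60x.
Set SMB = MC: 114.68 - 1.60x = 20.20 + 0.67x → x* = 41.6211.
The welfare-loss triangle has base |x_m − x*| and height MEB(x_m) (the vertical gap between SMB and MC is zero at x* and MEB at x_m).
DWL = ½ × 7.0929 × 16.1009 = 57.1010.

DWL = $57.10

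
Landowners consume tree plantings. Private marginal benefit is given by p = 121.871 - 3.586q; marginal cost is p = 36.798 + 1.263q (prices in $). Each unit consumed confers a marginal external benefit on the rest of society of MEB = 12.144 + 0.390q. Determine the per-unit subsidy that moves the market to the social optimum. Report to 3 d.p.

subsidy = $20.647 per unit

Social marginal benefit = demand + MEB = 134.015 - 3.196q.
Set SMB = MC: 134.015 - 3.196q = 36.798 + 1.263q → q* = 21.8024.
The Pigouvian subsidy equals MEB at q*: 12.144 + 0.390×21.8024 = 20.6469.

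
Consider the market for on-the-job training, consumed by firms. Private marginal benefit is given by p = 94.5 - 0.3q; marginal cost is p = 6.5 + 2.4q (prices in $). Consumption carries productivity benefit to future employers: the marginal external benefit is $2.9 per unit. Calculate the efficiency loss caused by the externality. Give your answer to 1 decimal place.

DWL = $1.6

Market equilibrium (private): 6.5 + 2.4q = 94.5 - 0.3q → q_m = 32.5926.
Social marginal benefit = demand + MEB = 97.4 - 0.3q.
Set SMB = MC: 97.4 - 0.3q = 6.5 + 2.4q → q* = 33.6667.
The loss is the area between SMB and MC from q* to q_m; with linear curves that's a triangle of height MEB(q_m).
DWL = ½ × 1.0741 × 2.9000 = 1.5574.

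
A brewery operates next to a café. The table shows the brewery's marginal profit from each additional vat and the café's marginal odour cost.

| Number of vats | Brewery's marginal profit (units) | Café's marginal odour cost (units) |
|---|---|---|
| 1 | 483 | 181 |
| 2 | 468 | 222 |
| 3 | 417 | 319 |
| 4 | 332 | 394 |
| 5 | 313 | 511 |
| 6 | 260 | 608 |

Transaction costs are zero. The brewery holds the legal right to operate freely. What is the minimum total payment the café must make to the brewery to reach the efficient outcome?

Left alone the brewery would choose level 6 (marginal profit stays positive).
Efficient level: k* = 3 (marginal profit ≥ marginal odour cost through 3).
The café must at least cover the brewery's forgone profit from cutting 6→3: 332 + 313 + 260 = 905.

905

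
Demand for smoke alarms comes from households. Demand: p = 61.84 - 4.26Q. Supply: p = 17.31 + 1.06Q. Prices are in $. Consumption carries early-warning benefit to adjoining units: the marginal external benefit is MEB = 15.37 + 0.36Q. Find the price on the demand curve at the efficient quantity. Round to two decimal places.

P = $10.39

Social marginal benefit = demand + MEB = 77.21 - 3.90Q.
Set SMB = MC: 77.21 - 3.90Q = 17.31 + 1.06Q → Q* = 12.0766.
Consumer price on the demand curve at Q*: 61.84 − 4.26×12.0766 = 10.3937.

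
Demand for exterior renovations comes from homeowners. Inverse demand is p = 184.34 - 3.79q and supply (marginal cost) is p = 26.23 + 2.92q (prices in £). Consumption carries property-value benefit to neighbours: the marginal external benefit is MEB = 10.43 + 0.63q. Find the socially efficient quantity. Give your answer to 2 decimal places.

q* = 27.72

Social marginal benefit = demand + MEB = 194.77 - 3.16q.
Set SMB = MC: 194.77 - 3.16q = 26.23 + 2.92q → q* = 27.7204.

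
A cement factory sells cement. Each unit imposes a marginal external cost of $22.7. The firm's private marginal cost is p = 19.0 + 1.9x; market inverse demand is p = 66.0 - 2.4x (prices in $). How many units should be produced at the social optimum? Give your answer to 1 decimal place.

x* = 5.7

Social marginal cost = private MC + MEC = 41.7 + 1.9x.
Set SMC = demand: 41.7 + 1.9x = 66.0 - 2.4x → x* = 5.6512.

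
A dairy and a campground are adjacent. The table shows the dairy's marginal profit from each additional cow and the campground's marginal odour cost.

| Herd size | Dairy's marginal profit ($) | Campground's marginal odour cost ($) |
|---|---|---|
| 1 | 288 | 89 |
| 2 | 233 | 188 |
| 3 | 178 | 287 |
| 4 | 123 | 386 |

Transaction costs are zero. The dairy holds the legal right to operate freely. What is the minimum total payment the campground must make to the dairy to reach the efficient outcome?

Left alone the dairy would choose level 4 (marginal profit stays positive).
Efficient level: k* = 2 (marginal profit ≥ marginal odour cost through 2).
The campground must at least cover the dairy's forgone profit from cutting 4→2: 178 + 123 = 301.

$301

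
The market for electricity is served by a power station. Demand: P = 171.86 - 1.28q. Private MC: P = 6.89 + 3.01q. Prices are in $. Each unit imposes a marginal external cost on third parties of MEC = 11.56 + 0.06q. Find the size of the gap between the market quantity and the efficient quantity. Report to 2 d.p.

3.19 units

Market equilibrium (private): 6.89 + 3.01q = 171.86 - 1.28q → q_m = 38.4545.
Social marginal cost = private MC + MEC = 18.45 + 3.07q.
Set SMC = demand: 18.45 + 3.07q = 171.86 - 1.28q → q* = 35.2667.
Gap = |38.4545 − 35.2667| = 3.1878.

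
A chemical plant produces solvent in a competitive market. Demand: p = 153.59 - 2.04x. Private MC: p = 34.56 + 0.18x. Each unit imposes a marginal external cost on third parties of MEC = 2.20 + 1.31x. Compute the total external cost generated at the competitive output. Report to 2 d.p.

Market equilibrium (private): 34.56 + 0.18x = 153.59 - 2.04x → x_m = 53.6171.
Total external cost = ∫₀^{x_m} (2.20 + 1.31x) dx = 2.20×53.6171 + ½×1.31×53.6171² = 2000.9473.

2000.95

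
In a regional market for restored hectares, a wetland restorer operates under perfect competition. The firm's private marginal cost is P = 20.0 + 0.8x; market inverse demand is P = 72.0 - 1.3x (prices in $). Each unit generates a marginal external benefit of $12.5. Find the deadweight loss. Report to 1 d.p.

Market equilibrium (private): 20.0 + 0.8x = 72.0 - 1.3x → x_m = 24.7619.
Social marginal cost = private MC − MEB = 7.5 + 0.8x.
Set SMC = demand: 7.5 + 0.8x = 72.0 - 1.3x → x* = 30.7143.
The loss is the area between SMC and demand from x* to x_m; with linear curves that's a triangle of height MEB(x_m).
DWL = ½ × 5.9524 × 12.5000 = 37.2025.

DWL = $37.2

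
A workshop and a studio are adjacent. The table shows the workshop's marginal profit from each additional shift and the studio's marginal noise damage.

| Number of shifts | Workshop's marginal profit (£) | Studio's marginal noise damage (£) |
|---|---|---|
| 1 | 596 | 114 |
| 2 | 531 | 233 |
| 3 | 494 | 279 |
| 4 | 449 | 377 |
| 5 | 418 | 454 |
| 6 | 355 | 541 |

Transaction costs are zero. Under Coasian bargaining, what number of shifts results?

Bargaining reaches the level where marginal profit last exceeds marginal noise damage.
That holds through level 4 (449 ≥ 377) but not at 5 (418 < 454).

4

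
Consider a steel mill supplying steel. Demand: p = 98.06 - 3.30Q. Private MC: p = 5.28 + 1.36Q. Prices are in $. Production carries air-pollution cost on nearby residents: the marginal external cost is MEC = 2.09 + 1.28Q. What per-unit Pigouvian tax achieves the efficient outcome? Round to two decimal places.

tax = $21.63 per unit

Social marginal cost = private MC + MEC = 7.37 + 2.64Q.
Set SMC = demand: 7.37 + 2.64Q = 98.06 - 3.30Q → Q* = 15.2677.
The Pigouvian tax equals MEC at Q*: 2.09 + 1.28×15.2677 = 21.6327.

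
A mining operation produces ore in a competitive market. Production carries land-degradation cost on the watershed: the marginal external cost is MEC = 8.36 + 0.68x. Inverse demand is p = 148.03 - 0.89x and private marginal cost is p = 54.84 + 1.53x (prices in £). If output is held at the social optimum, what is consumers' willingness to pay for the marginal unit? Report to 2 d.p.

P = £123.68

Social marginal cost = private MC + MEC = 63.20 + 2.21x.
Set SMC = demand: 63.20 + 2.21x = 148.03 - 0.89x → x* = 27.3645.
Consumer price on the demand curve at x*: 148.03 − 0.89×27.3645 = 123.6756.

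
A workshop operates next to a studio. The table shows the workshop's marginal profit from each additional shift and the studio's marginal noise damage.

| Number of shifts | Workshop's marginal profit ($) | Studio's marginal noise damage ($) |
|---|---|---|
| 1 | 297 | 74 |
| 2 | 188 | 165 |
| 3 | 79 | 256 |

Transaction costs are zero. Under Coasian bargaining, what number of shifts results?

Bargaining reaches the level where marginal profit last exceeds marginal noise damage.
That holds through level 2 (188 ≥ 165) but not at 3 (79 < 256).

2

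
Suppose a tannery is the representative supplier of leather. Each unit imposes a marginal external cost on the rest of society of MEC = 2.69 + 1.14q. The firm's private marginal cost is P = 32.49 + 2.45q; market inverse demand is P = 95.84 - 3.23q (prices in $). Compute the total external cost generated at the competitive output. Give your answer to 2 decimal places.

Market equilibrium (private): 32.49 + 2.45q = 95.84 - 3.23q → q_m = 11.1532.
Total external cost = ∫₀^{q_m} (2.69 + 1.14q) dq = 2.69×11.1532 + ½×1.14×11.1532² = 100.9066.

$100.91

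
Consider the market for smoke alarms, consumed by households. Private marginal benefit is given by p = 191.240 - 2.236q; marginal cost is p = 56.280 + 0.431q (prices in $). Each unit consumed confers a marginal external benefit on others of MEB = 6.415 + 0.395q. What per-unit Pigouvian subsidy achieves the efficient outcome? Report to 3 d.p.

subsidy = $30.994 per unit

Social marginal benefit = demand + MEB = 197.655 - 1.841q.
Set SMB = MC: 197.655 - 1.841q = 56.280 + 0.431q → q* = 62.2249.
The Pigouvian subsidy equals MEB at q*: 6.415 + 0.395×62.2249 = 30.9938.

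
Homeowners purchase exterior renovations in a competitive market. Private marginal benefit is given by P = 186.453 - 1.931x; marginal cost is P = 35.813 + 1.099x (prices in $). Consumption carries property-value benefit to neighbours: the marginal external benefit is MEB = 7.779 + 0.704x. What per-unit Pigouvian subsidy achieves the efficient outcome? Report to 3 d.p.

subsidy = $55.727 per unit

Social marginal benefit = demand + MEB = 194.232 - 1.227x.
Set SMB = MC: 194.232 - 1.227x = 35.813 + 1.099x → x* = 68.1079.
The Pigouvian subsidy equals MEB at x*: 7.779 + 0.704×68.1079 = 55.7270.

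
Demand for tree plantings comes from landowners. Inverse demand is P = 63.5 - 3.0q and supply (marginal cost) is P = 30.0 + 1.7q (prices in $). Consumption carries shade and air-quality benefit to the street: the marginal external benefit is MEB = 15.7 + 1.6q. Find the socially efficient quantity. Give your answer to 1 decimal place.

Social marginal benefit = demand + MEB = 79.2 - 1.4q.
Set SMB = MC: 79.2 - 1.4q = 30.0 + 1.7q → q* = 15.8710.

q* = 15.9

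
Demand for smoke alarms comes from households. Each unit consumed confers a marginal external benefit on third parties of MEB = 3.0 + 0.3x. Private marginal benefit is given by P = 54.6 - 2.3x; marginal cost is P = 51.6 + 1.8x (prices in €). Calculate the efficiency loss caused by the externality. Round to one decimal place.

Market equilibrium (private): 51.6 + 1.8x = 54.6 - 2.3x → x_m = 0.7317.
Social marginal benefit = demand + MEB = 57.6 - 2.0x.
Set SMB = MC: 57.6 - 2.0x = 51.6 + 1.8x → x* = 1.5789.
The loss is the area between SMB and MC from x* to x_m; with linear curves that's a triangle of height MEB(x_m).
DWL = ½ × 0.8472 × 3.2195 = 1.3638.

DWL = €1.4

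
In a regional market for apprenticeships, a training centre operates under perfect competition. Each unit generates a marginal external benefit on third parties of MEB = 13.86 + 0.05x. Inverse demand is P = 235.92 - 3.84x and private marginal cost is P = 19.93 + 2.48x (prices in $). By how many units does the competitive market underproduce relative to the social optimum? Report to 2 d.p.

2.48 units

Market equilibrium (private): 19.93 + 2.48x = 235.92 - 3.84x → x_m = 34.1756.
Social marginal cost = private MC − MEB = 6.07 + 2.43x.
Set SMC = demand: 6.07 + 2.43x = 235.92 - 3.84x → x* = 36.6587.
Gap = |34.1756 − 36.6587| = 2.4831.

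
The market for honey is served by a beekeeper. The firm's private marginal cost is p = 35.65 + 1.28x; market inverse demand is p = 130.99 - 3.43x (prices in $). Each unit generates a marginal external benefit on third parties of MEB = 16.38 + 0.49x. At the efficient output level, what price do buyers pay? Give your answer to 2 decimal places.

Social marginal cost = private MC − MEB = 19.27 + 0.79x.
Set SMC = demand: 19.27 + 0.79x = 130.99 - 3.43x → x* = 26.4739.
Consumer price on the demand curve at x*: 130.99 − 3.43×26.4739 = 40.1845.

P = $40.18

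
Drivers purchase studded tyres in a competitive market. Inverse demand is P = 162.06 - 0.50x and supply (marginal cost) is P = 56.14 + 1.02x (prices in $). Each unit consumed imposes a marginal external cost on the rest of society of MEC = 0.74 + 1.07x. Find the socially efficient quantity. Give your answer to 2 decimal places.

Social marginal benefit = demand − MEC = 161.32 - 1.57x.
Set SMB = MC: 161.32 - 1.57x = 56.14 + 1.02x → x* = 40.6100.

x* = 40.61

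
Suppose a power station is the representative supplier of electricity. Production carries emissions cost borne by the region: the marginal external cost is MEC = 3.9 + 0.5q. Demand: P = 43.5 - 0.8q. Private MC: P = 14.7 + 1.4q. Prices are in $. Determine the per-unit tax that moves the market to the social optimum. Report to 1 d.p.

tax = $8.5 per unit

Social marginal cost = private MC + MEC = 18.6 + 1.9q.
Set SMC = demand: 18.6 + 1.9q = 43.5 - 0.8q → q* = 9.2222.
The Pigouvian tax equals MEC at q*: 3.9 + 0.5×9.2222 = 8.5111.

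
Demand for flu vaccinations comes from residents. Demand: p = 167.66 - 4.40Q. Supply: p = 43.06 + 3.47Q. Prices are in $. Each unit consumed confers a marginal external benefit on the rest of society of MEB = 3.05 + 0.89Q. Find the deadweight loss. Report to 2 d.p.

DWL = $21.05

Market equilibrium (private): 43.06 + 3.47Q = 167.66 - 4.40Q → Q_m = 15.8323.
Social marginal benefit = demand + MEB = 170.71 - 3.51Q.
Set SMB = MC: 170.71 - 3.51Q = 43.06 + 3.47Q → Q* = 18.2880.
Height of the DWL triangle at Q_m is SMB(Q_m) − MC(Q_m) = MEB(Q_m) = 17.1407.
DWL = ½ × 2.4557 × 17.1407 = 21.0462.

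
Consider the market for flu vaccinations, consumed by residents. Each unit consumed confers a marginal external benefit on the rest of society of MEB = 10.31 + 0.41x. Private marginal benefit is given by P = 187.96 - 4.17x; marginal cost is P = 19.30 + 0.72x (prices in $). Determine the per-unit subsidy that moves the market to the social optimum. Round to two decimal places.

subsidy = $26.69 per unit

Social marginal benefit = demand + MEB = 198.27 - 3.76x.
Set SMB = MC: 198.27 - 3.76x = 19.30 + 0.72x → x* = 39.9487.
The Pigouvian subsidy equals MEB at x*: 10.31 + 0.41×39.9487 = 26.6890.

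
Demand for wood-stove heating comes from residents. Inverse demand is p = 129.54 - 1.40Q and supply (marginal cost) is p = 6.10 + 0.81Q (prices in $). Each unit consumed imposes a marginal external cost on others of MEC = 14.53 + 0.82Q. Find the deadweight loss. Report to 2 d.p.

DWL = $600.64

Market equilibrium (private): 6.10 + 0.81Q = 129.54 - 1.40Q → Q_m = 55.8552.
Social marginal benefit = demand − MEC = 115.01 - 2.22Q.
Set SMB = MC: 115.01 - 2.22Q = 6.10 + 0.81Q → Q* = 35.9439.
Between Q* and Q_m the wedge MC − SMB runs linearly from 0 to MEC(Q_m), so the loss is a triangle.
DWL = ½ × 19.9113 × 60.3313 = 600.6373.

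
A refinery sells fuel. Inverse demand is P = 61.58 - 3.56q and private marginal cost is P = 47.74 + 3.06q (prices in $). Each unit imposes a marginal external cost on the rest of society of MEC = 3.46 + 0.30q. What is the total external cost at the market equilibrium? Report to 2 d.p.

Market equilibrium (private): 47.74 + 3.06q = 61.58 - 3.56q → q_m = 2.0906.
Total external cost = ∫₀^{q_m} (3.46 + 0.30q) dq = 3.46×2.0906 + ½×0.30×2.0906² = 7.8891.

$7.89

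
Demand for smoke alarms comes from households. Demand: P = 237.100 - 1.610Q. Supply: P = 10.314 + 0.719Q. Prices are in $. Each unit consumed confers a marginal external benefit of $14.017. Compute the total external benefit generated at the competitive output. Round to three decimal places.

$1364.903

Market equilibrium (private): 10.314 + 0.719Q = 237.100 - 1.610Q → Q_m = 97.3748.
Total external benefit = MEB × Q_m = 14.017 × 97.3748 = 1364.9026.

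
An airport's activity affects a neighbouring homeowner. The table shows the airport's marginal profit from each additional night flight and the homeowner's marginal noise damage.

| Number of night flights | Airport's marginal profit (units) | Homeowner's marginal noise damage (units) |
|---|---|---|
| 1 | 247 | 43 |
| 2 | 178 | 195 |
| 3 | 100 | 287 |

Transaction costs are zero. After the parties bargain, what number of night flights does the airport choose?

1

Bargaining reaches the level where marginal profit last exceeds marginal noise damage.
That holds through level 1 (247 ≥ 43) but not at 2 (178 < 195).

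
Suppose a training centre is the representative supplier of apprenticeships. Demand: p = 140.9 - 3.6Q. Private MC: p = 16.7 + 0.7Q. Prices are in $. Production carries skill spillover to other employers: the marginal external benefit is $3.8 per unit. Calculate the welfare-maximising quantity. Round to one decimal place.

Social marginal cost = private MC − MEB = 12.9 + 0.7Q.
Set SMC = demand: 12.9 + 0.7Q = 140.9 - 3.6Q → Q* = 29.7674.

Q* = 29.8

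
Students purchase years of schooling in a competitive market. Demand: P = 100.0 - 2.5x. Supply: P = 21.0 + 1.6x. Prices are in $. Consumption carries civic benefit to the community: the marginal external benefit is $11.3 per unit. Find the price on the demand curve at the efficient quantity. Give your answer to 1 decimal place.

P = $44.9

Social marginal benefit = demand + MEB = 111.3 - 2.5x.
Set SMB = MC: 111.3 - 2.5x = 21.0 + 1.6x → x* = 22.0244.
Consumer price on the demand curve at x*: 100.0 − 2.5×22.0244 = 44.9390.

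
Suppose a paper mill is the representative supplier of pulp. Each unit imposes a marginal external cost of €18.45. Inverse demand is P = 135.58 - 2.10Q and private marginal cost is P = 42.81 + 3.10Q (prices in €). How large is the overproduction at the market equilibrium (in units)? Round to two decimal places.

Market equilibrium (private): 42.81 + 3.10Q = 135.58 - 2.10Q → Q_m = 17.8404.
Social marginal cost = private MC + MEC = 61.26 + 3.10Q.
Set SMC = demand: 61.26 + 3.10Q = 135.58 - 2.10Q → Q* = 14.2923.
Gap = |17.8404 − 14.2923| = 3.5481.

3.55 units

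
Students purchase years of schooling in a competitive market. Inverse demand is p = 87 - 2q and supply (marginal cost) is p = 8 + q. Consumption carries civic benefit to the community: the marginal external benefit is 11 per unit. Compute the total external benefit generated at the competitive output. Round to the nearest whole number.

Market equilibrium (private): 8 + q = 87 - 2q → q_m = 26.3333.
Total external benefit = MEB × q_m = 11 × 26.3333 = 289.6663.

290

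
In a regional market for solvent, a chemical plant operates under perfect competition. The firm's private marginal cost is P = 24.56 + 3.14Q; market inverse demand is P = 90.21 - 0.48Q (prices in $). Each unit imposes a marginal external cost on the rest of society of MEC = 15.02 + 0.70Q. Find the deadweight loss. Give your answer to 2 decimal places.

Market equilibrium (private): 24.56 + 3.14Q = 90.21 - 0.48Q → Q_m = 18.1354.
Social marginal cost = private MC + MEC = 39.58 + 3.84Q.
Set SMC = demand: 39.58 + 3.84Q = 90.21 - 0.48Q → Q* = 11.7199.
The welfare-loss triangle has base |Q_m − Q*| and height MEC(Q_m) (the vertical gap between SMC and demand is zero at Q* and MEC at Q_m).
DWL = ½ × 6.4155 × 27.7148 = 88.9021.

DWL = $88.90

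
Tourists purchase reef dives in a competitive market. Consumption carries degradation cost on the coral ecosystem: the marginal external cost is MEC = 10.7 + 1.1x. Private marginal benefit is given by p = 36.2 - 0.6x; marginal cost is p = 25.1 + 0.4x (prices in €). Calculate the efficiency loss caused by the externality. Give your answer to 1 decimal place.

Market equilibrium (private): 25.1 + 0.4x = 36.2 - 0.6x → x_m = 11.1000.
Social marginal benefit = demand − MEC = 25.5 - 1.7x.
Set SMB = MC: 25.5 - 1.7x = 25.1 + 0.4x → x* = 0.1905.
The loss is the area between SMB and MC from x* to x_m; with linear curves that's a triangle of height MEC(x_m).
DWL = ½ × 10.9095 × 22.9100 = 124.9683.

DWL = €125.0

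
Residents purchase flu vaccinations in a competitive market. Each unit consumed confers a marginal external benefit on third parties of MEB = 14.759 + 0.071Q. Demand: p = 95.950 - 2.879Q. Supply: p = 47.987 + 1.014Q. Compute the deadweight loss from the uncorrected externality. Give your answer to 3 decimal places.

DWL = 31.975

Market equilibrium (private): 47.987 + 1.014Q = 95.950 - 2.879Q → Q_m = 12.3203.
Social marginal benefit = demand + MEB = 110.709 - 2.808Q.
Set SMB = MC: 110.709 - 2.808Q = 47.987 + 1.014Q → Q* = 16.4108.
The welfare-loss triangle has base |Q_m − Q*| and height MEB(Q_m) (the vertical gap between SMB and MC is zero at Q* and MEB at Q_m).
DWL = ½ × 4.0905 × 15.6337 = 31.9748.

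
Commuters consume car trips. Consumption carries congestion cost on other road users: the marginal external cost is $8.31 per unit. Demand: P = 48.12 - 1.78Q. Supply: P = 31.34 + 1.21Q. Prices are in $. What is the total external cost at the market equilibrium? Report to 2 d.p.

$46.64

Market equilibrium (private): 31.34 + 1.21Q = 48.12 - 1.78Q → Q_m = 5.6120.
Total external cost = MEC × Q_m = 8.31 × 5.6120 = 46.6357.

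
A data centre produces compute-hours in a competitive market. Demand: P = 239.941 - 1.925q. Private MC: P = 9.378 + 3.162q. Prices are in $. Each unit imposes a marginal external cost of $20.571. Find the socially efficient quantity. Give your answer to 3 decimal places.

Social marginal cost = private MC + MEC = 29.949 + 3.162q.
Set SMC = demand: 29.949 + 3.162q = 239.941 - 1.925q → q* = 41.2801.

q* = 41.280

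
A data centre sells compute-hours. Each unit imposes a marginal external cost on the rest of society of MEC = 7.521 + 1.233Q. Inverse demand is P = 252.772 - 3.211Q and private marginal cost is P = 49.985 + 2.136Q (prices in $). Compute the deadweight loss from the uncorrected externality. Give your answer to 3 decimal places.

Market equilibrium (private): 49.985 + 2.136Q = 252.772 - 3.211Q → Q_m = 37.9254.
Social marginal cost = private MC + MEC = 57.506 + 3.369Q.
Set SMC = demand: 57.506 + 3.369Q = 252.772 - 3.211Q → Q* = 29.6757.
The loss is the area between SMC and demand from Q* to Q_m; with linear curves that's a triangle of height MEC(Q_m).
DWL = ½ × 8.2497 × 54.2830 = 223.9092.

DWL = $223.909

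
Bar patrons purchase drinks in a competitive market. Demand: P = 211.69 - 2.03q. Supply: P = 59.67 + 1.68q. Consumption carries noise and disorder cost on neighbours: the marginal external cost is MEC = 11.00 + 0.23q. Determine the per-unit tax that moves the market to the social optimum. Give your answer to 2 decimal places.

Social marginal benefit = demand − MEC = 200.69 - 2.26q.
Set SMB = MC: 200.69 - 2.26q = 59.67 + 1.68q → q* = 35.7919.
The Pigouvian tax equals MEC at q*: 11.00 + 0.23×35.7919 = 19.2321.

tax = 19.23 per unit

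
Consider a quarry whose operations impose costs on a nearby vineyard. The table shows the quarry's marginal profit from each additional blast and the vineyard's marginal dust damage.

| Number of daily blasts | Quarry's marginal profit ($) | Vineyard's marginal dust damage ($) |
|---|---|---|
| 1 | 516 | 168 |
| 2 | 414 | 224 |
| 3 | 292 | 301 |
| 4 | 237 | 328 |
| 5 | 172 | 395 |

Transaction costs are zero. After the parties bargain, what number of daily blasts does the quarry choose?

2

Bargaining reaches the level where marginal profit last exceeds marginal dust damage.
That holds through level 2 (414 ≥ 224) but not at 3 (292 < 301).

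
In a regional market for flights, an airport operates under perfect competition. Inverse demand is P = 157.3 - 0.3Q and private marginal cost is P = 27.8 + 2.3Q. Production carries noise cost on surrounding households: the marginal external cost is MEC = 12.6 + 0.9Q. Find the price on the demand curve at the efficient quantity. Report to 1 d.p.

P = 147.3

Social marginal cost = private MC + MEC = 40.4 + 3.2Q.
Set SMC = demand: 40.4 + 3.2Q = 157.3 - 0.3Q → Q* = 33.4000.
Consumer price on the demand curve at Q*: 157.3 − 0.3×33.4000 = 147.2800.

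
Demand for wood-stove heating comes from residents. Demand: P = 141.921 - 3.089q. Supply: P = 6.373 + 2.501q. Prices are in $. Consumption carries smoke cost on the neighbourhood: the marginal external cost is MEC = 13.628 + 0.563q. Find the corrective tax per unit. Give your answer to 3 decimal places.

tax = $24.784 per unit

Social marginal benefit = demand − MEC = 128.293 - 3.652q.
Set SMB = MC: 128.293 - 3.652q = 6.373 + 2.501q → q* = 19.8147.
The Pigouvian tax equals MEC at q*: 13.628 + 0.563×19.8147 = 24.7837.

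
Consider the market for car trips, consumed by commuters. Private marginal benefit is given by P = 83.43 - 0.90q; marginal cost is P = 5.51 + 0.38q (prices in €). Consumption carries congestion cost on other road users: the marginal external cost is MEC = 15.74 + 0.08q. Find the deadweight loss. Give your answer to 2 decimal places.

Market equilibrium (private): 5.51 + 0.38q = 83.43 - 0.90q → q_m = 60.8750.
Social marginal benefit = demand − MEC = 67.69 - 0.98q.
Set SMB = MC: 67.69 - 0.98q = 5.51 + 0.38q → q* = 45.7206.
Between q* and q_m the wedge MC − SMB runs linearly from 0 to MEC(q_m), so the loss is a triangle.
DWL = ½ × 15.1544 × 20.6100 = 156.1661.

DWL = €156.17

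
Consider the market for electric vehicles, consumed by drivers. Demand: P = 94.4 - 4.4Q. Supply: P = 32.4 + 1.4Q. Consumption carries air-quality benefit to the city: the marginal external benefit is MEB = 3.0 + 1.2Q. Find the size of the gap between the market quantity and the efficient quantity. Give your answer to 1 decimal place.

Market equilibrium (private): 32.4 + 1.4Q = 94.4 - 4.4Q → Q_m = 10.6897.
Social marginal benefit = demand + MEB = 97.4 - 3.2Q.
Set SMB = MC: 97.4 - 3.2Q = 32.4 + 1.4Q → Q* = 14.1304.
Gap = |10.6897 − 14.1304| = 3.4407.

3.4 units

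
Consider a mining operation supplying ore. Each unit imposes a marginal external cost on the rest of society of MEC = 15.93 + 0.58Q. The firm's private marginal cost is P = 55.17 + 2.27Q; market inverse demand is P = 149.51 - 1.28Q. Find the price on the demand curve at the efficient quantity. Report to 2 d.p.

P = 125.21

Social marginal cost = private MC + MEC = 71.10 + 2.85Q.
Set SMC = demand: 71.10 + 2.85Q = 149.51 - 1.28Q → Q* = 18.9855.
Consumer price on the demand curve at Q*: 149.51 − 1.28×18.9855 = 125.2086.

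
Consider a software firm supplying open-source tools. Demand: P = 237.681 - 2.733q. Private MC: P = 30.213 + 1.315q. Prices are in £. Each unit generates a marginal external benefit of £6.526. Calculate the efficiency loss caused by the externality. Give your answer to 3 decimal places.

Market equilibrium (private): 30.213 + 1.315q = 237.681 - 2.733q → q_m = 51.2520.
Social marginal cost = private MC − MEB = 23.687 + 1.315q.
Set SMC = demand: 23.687 + 1.315q = 237.681 - 2.733q → q* = 52.8641.
Between q* and q_m the wedge demand − SMC runs linearly from 0 to MEB(q_m), so the loss is a triangle.
DWL = ½ × 1.6121 × 6.5260 = 5.2603.

DWL = £5.260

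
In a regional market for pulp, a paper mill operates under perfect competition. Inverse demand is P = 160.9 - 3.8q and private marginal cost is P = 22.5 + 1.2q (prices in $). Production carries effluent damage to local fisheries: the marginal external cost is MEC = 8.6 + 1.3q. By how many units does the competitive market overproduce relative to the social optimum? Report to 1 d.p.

Market equilibrium (private): 22.5 + 1.2q = 160.9 - 3.8q → q_m = 27.6800.
Social marginal cost = private MC + MEC = 31.1 + 2.5q.
Set SMC = demand: 31.1 + 2.5q = 160.9 - 3.8q → q* = 20.6032.
Gap = |27.6800 − 20.6032| = 7.0768.

7.1 units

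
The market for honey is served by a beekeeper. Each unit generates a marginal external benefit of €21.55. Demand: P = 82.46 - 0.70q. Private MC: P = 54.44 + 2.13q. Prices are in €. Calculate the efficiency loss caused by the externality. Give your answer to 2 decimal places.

DWL = €82.05

Market equilibrium (private): 54.44 + 2.13q = 82.46 - 0.70q → q_m = 9.9011.
Social marginal cost = private MC − MEB = 32.89 + 2.13q.
Set SMC = demand: 32.89 + 2.13q = 82.46 - 0.70q → q* = 17.5159.
Between q* and q_m the wedge demand − SMC runs linearly from 0 to MEB(q_m), so the loss is a triangle.
DWL = ½ × 7.6148 × 21.5500 = 82.0495.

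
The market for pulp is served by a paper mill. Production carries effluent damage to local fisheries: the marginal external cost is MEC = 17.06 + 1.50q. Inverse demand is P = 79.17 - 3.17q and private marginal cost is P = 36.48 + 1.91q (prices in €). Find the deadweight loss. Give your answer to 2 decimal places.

Market equilibrium (private): 36.48 + 1.91q = 79.17 - 3.17q → q_m = 8.4035.
Social marginal cost = private MC + MEC = 53.54 + 3.41q.
Set SMC = demand: 53.54 + 3.41q = 79.17 - 3.17q → q* = 3.8951.
The welfare-loss triangle has base |q_m − q*| and height MEC(q_m) (the vertical gap between SMC and demand is zero at q* and MEC at q_m).
DWL = ½ × 4.5084 × 29.6653 = 66.8715.

DWL = €66.87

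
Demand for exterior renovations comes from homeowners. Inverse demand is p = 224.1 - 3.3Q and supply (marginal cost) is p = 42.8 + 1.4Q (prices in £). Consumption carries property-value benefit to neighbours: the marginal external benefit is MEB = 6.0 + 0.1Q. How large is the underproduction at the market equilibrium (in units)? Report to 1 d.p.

2.1 units

Market equilibrium (private): 42.8 + 1.4Q = 224.1 - 3.3Q → Q_m = 38.5745.
Social marginal benefit = demand + MEB = 230.1 - 3.2Q.
Set SMB = MC: 230.1 - 3.2Q = 42.8 + 1.4Q → Q* = 40.7174.
Gap = |38.5745 − 40.7174| = 2.1429.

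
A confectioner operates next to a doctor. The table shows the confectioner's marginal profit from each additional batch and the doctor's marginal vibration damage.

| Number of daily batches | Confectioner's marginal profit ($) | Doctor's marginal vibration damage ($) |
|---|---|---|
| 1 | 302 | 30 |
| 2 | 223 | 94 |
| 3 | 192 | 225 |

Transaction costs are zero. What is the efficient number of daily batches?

2

Bargaining reaches the level where marginal profit last exceeds marginal vibration damage.
That holds through level 2 (223 ≥ 94) but not at 3 (192 < 225).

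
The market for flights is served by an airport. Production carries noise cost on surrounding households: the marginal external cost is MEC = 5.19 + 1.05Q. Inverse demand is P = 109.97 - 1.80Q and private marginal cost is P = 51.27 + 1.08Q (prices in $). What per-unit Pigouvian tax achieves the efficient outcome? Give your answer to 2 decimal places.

tax = $19.49 per unit

Social marginal cost = private MC + MEC = 56.46 + 2.13Q.
Set SMC = demand: 56.46 + 2.13Q = 109.97 - 1.80Q → Q* = 13.6158.
The Pigouvian tax equals MEC at Q*: 5.19 + 1.05×13.6158 = 19.4866.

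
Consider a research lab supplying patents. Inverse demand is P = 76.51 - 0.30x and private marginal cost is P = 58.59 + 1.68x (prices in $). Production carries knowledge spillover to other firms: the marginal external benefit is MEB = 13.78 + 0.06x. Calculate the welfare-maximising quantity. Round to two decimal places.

Social marginal cost = private MC − MEB = 44.81 + 1.62x.
Set SMC = demand: 44.81 + 1.62x = 76.51 - 0.30x → x* = 16.5104.

x* = 16.51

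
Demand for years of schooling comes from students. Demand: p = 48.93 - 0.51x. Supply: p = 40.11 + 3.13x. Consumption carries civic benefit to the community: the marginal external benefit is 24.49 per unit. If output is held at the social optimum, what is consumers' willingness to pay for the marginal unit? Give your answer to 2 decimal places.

Social marginal benefit = demand + MEB = 73.42 - 0.51x.
Set SMB = MC: 73.42 - 0.51x = 40.11 + 3.13x → x* = 9.1511.
Consumer price on the demand curve at x*: 48.93 − 0.51×9.1511 = 44.2629.

P = 44.26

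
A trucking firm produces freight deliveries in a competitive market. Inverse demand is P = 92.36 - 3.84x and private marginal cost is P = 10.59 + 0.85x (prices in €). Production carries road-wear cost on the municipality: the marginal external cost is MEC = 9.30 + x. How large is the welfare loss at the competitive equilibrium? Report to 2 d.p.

DWL = €62.81

Market equilibrium (private): 10.59 + 0.85x = 92.36 - 3.84x → x_m = 17.4350.
Social marginal cost = private MC + MEC = 19.89 + 1.85x.
Set SMC = demand: 19.89 + 1.85x = 92.36 - 3.84x → x* = 12.7364.
Height of the DWL triangle at x_m is SMC(x_m) − demand(x_m) = MEC(x_m) = 26.7350.
DWL = ½ × 4.6986 × 26.7350 = 62.8085.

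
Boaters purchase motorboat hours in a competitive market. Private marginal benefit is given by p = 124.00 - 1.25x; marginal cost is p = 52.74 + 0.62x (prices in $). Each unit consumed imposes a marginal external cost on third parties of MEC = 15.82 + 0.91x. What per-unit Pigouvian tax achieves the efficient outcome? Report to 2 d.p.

tax = $33.97 per unit

Social marginal benefit = demand − MEC = 108.18 - 2.16x.
Set SMB = MC: 108.18 - 2.16x = 52.74 + 0.62x → x* = 19.9424.
The Pigouvian tax equals MEC at x*: 15.82 + 0.91×19.9424 = 33.9676.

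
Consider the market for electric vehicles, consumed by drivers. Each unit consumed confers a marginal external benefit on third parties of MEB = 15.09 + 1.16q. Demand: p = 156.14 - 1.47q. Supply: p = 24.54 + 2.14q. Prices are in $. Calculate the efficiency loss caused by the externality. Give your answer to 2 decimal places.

DWL = $671.86

Market equilibrium (private): 24.54 + 2.14q = 156.14 - 1.47q → q_m = 36.4543.
Social marginal benefit = demand + MEB = 171.23 - 0.31q.
Set SMB = MC: 171.23 - 0.31q = 24.54 + 2.14q → q* = 59.8735.
The welfare-loss triangle has base |q_m − q*| and height MEB(q_m) (the vertical gap between SMB and MC is zero at q* and MEB at q_m).
DWL = ½ × 23.4192 × 57.3770 = 671.8617.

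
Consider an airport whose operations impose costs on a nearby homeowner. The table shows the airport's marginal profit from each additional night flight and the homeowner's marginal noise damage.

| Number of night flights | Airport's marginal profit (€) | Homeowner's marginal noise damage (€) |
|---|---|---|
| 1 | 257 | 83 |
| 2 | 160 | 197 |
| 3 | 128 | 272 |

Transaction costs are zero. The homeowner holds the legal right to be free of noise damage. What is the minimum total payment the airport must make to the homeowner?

Efficient level: marginal profit ≥ marginal noise damage through level 1, so k* = 1.
With the homeowner holding the right, the airport must at least compensate total damage at k*: 83 = 83.

€83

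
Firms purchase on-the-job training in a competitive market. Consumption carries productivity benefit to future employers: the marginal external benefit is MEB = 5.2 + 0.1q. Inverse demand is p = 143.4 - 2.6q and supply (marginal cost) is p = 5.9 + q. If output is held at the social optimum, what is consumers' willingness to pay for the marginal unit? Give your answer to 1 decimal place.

Social marginal benefit = demand + MEB = 148.6 - 2.5q.
Set SMB = MC: 148.6 - 2.5q = 5.9 + q → q* = 40.7714.
Consumer price on the demand curve at q*: 143.4 − 2.6×40.7714 = 37.3944.

P = 37.4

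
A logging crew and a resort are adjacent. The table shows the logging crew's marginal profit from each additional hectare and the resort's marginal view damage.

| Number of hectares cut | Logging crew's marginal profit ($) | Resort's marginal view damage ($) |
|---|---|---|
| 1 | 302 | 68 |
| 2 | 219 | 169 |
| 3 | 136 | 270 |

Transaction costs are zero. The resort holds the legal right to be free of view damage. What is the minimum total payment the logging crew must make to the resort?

$237

Efficient level: marginal profit ≥ marginal view damage through level 2, so k* = 2.
With the resort holding the right, the logging crew must at least compensate total damage at k*: 68 + 169 = 237.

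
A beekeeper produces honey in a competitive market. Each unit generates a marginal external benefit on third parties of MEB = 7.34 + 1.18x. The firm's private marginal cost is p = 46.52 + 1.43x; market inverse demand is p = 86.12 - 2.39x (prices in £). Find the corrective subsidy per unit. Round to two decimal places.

Social marginal cost = private MC − MEB = 39.18 + 0.25x.
Set SMC = demand: 39.18 + 0.25x = 86.12 - 2.39x → x* = 17.7803.
The Pigouvian subsidy equals MEB at x*: 7.34 + 1.18×17.7803 = 28.3208.

subsidy = £28.32 per unit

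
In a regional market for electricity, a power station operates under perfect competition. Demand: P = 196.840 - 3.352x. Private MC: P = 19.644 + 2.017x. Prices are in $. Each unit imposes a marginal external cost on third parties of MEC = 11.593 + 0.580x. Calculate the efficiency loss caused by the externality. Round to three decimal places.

DWL = $79.395

Market equilibrium (private): 19.644 + 2.017x = 196.840 - 3.352x → x_m = 33.0035.
Social marginal cost = private MC + MEC = 31.237 + 2.597x.
Set SMC = demand: 31.237 + 2.597x = 196.840 - 3.352x → x* = 27.8371.
The loss is the area between SMC and demand from x* to x_m; with linear curves that's a triangle of height MEC(x_m).
DWL = ½ × 5.1664 × 30.7351 = 79.3949.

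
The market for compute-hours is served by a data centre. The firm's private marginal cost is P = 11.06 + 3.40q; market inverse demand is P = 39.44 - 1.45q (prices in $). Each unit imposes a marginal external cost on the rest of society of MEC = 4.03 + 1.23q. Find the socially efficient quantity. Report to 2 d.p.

Social marginal cost = private MC + MEC = 15.09 + 4.63q.
Set SMC = demand: 15.09 + 4.63q = 39.44 - 1.45q → q* = 4.0049.

q* = 4.00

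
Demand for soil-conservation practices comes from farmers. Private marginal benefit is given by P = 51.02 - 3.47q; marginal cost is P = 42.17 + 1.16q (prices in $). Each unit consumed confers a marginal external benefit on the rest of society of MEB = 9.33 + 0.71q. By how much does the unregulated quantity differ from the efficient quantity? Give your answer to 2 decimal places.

Market equilibrium (private): 42.17 + 1.16q = 51.02 - 3.47q → q_m = 1.9114.
Social marginal benefit = demand + MEB = 60.35 - 2.76q.
Set SMB = MC: 60.35 - 2.76q = 42.17 + 1.16q → q* = 4.6378.
Gap = |1.9114 − 4.6378| = 2.7264.

2.73 units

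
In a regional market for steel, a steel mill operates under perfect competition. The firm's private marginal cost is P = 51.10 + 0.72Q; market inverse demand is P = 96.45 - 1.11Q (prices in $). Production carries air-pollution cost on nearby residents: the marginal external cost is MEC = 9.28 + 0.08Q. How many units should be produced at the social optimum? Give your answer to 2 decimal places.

Social marginal cost = private MC + MEC = 60.38 + 0.80Q.
Set SMC = demand: 60.38 + 0.80Q = 96.45 - 1.11Q → Q* = 18.8848.

Q* = 18.88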